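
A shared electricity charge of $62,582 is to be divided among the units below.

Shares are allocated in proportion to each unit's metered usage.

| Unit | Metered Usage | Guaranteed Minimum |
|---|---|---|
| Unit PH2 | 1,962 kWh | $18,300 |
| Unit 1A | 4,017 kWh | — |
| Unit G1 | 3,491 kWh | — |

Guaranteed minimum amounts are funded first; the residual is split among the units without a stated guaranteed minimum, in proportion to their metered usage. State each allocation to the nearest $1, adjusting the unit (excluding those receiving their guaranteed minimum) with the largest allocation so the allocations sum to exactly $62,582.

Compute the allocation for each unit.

Unit PH2: $18,300 | Unit 1A: $23,692 | Unit G1: $20,590

Minimums first: Unit PH2 $18,300. Balance $44,282.
Balance split over remaining metered usage 7,508: Unit 1A 23,692.17 → $23,692; Unit G1 20,589.83 → $20,590.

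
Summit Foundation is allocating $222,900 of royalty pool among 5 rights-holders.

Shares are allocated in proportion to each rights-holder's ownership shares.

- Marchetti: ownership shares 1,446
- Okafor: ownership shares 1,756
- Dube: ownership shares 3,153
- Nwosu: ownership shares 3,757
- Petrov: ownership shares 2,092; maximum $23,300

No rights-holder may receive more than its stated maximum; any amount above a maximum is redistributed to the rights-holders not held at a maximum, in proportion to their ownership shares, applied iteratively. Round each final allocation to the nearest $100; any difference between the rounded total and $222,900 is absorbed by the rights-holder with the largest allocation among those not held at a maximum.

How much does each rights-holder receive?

Marchetti: $28,500 · Okafor: $34,700 · Dube: $62,200 · Nwosu: $74,200 · Petrov: $23,300

Sum of ownership shares: 12,204.
Unconstrained shares: Marchetti 26,410.47; Okafor 32,072.47; Dube 57,587.98; Nwosu 68,619.74; Petrov 38,209.34.
Held at cap: Petrov ($23,300); residual $199,600 reallocated over remaining ownership shares 10,112.
Redistributed shares: Marchetti 28,542.48 → $28,500; Okafor 34,661.55 → $34,700; Dube 62,236.83 → $62,200; Nwosu 74,159.14 → $74,200.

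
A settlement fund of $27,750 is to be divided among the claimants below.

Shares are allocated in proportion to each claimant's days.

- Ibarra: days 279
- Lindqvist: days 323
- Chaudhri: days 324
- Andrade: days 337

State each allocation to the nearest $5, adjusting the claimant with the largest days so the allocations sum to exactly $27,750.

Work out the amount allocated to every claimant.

Total days = 279 + 323 + 324 + 337 = 1,263.
Proportional shares: Ibarra 6,130.05; Lindqvist 7,096.79; Chaudhri 7,118.76; Andrade 7,404.39.
Rounded to nearest $5: Ibarra $6,130; Lindqvist $7,095; Chaudhri $7,120; Andrade $7,405. Sum = $27,750.
Rounded total matches; no reconciliation needed.

Ibarra: $6,130 · Lindqvist: $7,095 · Chaudhri: $7,120 · Andrade: $7,405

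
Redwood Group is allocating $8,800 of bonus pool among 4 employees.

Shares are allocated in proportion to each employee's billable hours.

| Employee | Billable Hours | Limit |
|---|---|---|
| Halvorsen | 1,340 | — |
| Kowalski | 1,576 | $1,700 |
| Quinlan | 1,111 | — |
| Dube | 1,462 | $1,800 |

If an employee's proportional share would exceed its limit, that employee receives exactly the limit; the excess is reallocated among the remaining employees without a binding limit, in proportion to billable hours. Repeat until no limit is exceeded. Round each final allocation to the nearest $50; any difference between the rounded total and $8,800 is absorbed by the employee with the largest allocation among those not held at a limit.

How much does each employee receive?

Halvorsen: $2,900 | Kowalski: $1,700 | Quinlan: $2,400 | Dube: $1,800

Sum of billable hours: 5,489.
Unconstrained shares: Halvorsen 2,148.30; Kowalski 2,526.65; Quinlan 1,781.16; Dube 2,343.89.
Held at cap: Kowalski ($1,700), Dube ($1,800); remaining pool $5,300 reallocated over remaining billable hours 2,451.
Redistributed shares: Halvorsen 2,897.59 → $2,900; Quinlan 2,402.41 → $2,400.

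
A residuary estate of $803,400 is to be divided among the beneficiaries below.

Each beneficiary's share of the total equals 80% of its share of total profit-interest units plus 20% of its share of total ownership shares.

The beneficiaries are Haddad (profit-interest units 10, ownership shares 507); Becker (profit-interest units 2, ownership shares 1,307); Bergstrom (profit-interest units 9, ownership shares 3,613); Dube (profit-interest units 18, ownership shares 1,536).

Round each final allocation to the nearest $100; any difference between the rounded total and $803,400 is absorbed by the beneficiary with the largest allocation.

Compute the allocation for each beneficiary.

Totals — profit-interest units 39, ownership shares 6,963.
Composite weights (80% profit-interest units + 20% ownership shares): Haddad 0.2197; Becker 0.0786; Bergstrom 0.2884; Dube 0.4133.
Raw shares: Haddad 176,499.66; Becker 63,120.67; Bergstrom 231,694.53; Dube 332,085.14.
At nearest $100: Haddad $176,500; Becker $63,100; Bergstrom $231,700; Dube $332,100. Sum = $803,400.
Sum already equals the total — no adjustment.

Haddad: $176,500; Becker: $63,100; Bergstrom: $231,700; Dube: $332,100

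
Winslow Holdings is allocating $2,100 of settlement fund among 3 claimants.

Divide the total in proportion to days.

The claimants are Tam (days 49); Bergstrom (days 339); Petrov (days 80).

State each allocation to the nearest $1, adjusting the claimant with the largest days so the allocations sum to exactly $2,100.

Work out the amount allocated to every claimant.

Tam: $220; Bergstrom: $1,521; Petrov: $359

Combined days = 49 + 339 + 80 = 468.
Proportional shares: Tam 219.87; Bergstrom 1,521.15; Petrov 358.97.
After rounding ($1): Tam $220; Bergstrom $1,521; Petrov $359. Sum = $2,100.
Sum already equals the total — no adjustment.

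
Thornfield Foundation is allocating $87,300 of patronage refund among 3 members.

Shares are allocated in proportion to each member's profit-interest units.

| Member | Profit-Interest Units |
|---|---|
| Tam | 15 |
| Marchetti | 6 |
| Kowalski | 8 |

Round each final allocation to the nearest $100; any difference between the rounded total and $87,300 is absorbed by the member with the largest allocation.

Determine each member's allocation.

Combined profit-interest units = 29.
Pro-rata amounts: Tam 15/29 × $87,300 = 45,155.17; Marchetti 6/29 × $87,300 = 18,062.07; Kowalski 8/29 × $87,300 = 24,082.76.
Rounded to nearest $100: Tam $45,200; Marchetti $18,100; Kowalski $24,100. Sum = $87,400.
Difference $87,300 − $87,400 = −$100 applied to largest allocation (Tam): Tam becomes $45,100.

Tam: $45,100; Marchetti: $18,100; Kowalski: $24,100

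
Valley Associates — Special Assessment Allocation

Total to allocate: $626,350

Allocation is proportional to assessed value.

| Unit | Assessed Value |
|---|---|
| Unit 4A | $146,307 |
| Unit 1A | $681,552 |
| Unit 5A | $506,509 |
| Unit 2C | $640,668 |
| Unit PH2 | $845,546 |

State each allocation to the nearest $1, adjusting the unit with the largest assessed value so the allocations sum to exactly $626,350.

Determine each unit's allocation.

Unit 4A: $32,490 | Unit 1A: $151,348 | Unit 5A: $112,477 | Unit 2C: $142,269 | Unit PH2: $187,766

Combined assessed value = 146,307 + 681,552 + 506,509 + 640,668 + 845,546 = 2,820,582.
Raw shares: Unit 4A 32,489.53; Unit 1A 151,348.23; Unit 5A 112,477.46; Unit 2C 142,269.36; Unit PH2 187,765.41.
At nearest $1: Unit 4A $32,490; Unit 1A $151,348; Unit 5A $112,477; Unit 2C $142,269; Unit PH2 $187,765. Sum = $626,349.
Difference $626,350 − $626,349 = +$1 applied to largest assessed value (Unit PH2): Unit PH2 becomes $187,766.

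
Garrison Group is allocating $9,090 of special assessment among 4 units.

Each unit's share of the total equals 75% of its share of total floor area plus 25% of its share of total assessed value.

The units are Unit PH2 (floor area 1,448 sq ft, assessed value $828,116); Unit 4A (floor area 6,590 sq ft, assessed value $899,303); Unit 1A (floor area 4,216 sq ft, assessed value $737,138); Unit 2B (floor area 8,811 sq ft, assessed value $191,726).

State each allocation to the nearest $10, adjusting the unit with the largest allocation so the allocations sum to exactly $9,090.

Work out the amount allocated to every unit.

Unit PH2: $1,180 · Unit 4A: $2,900 · Unit 1A: $2,000 · Unit 2B: $3,010

Totals — floor area 21,065, assessed value 2,656,283.
Composite weights (75% floor area + 25% assessed value): Unit PH2 0.1295; Unit 4A 0.3193; Unit 1A 0.2195; Unit 2B 0.3318.
Unrounded shares: Unit PH2 1,177.10; Unit 4A 2,902.17; Unit 1A 1,995.11; Unit 2B 3,015.63.
After rounding ($10): Unit PH2 $1,180; Unit 4A $2,900; Unit 1A $2,000; Unit 2B $3,020. Sum = $9,100.
Difference $9,090 − $9,100 = −$10 applied to largest allocation (Unit 2B): Unit 2B becomes $3,010.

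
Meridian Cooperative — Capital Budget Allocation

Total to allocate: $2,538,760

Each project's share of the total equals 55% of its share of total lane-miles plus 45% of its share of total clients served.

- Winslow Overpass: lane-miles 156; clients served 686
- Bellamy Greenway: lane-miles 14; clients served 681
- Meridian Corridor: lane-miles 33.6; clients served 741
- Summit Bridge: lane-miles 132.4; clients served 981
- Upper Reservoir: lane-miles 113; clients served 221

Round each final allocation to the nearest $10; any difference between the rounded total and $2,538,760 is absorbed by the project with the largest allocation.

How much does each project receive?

Winslow Overpass: $721,910; Bellamy Greenway: $278,580; Meridian Corridor: $360,250; Summit Bridge: $750,330; Upper Reservoir: $427,690

Lane-miles total 449; clients served total 3,310.
Composite weights (55% lane-miles + 45% clients served): Winslow Overpass 0.2844; Bellamy Greenway 0.1097; Meridian Corridor 0.1419; Summit Bridge 0.2956; Upper Reservoir 0.1685.
Unrounded shares: Winslow Overpass 721,906.95; Bellamy Greenway 278,583.98; Meridian Corridor 360,245.75; Summit Bridge 750,333.59; Upper Reservoir 427,689.73.
After rounding ($10): Winslow Overpass $721,910; Bellamy Greenway $278,580; Meridian Corridor $360,250; Summit Bridge $750,330; Upper Reservoir $427,690. Sum = $2,538,760.
No rounding difference to absorb.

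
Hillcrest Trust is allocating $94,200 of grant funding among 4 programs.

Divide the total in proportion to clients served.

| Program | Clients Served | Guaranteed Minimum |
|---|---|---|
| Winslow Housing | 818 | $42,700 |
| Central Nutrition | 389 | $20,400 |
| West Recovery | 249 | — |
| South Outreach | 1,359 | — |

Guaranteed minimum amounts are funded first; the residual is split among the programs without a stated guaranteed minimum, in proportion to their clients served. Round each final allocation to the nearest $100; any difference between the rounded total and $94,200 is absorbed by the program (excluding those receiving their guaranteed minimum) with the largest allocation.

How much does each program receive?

Winslow Housing: $42,700 · Central Nutrition: $20,400 · West Recovery: $4,800 · South Outreach: $26,300

Guaranteed amounts: Winslow Housing $42,700; Central Nutrition $20,400. Balance $31,100.
Balance split over remaining clients served 1,608: West Recovery 4,815.86 → $4,800; South Outreach 26,284.14 → $26,300.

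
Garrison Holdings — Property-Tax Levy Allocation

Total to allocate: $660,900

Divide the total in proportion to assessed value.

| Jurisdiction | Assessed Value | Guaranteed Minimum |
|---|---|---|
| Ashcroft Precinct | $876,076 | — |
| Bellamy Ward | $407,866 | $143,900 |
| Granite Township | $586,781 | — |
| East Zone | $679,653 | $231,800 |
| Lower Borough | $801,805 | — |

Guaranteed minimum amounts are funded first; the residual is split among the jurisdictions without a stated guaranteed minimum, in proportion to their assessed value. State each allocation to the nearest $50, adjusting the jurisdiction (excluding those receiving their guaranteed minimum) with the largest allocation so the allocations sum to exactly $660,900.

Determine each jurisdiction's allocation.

Fund the minimums — Bellamy Ward $143,900; East Zone $231,800. Residual $285,200.
Residual split over remaining assessed value 2,264,662: Ashcroft Precinct 110,328.55 → $110,350; Granite Township 73,896.21 → $73,900; Lower Borough 100,975.24 → $101,000.
Rounding difference −$50 applied to Ashcroft Precinct → $110,300.

Ashcroft Precinct: $110,300; Bellamy Ward: $143,900; Granite Township: $73,900; East Zone: $231,800; Lower Borough: $101,000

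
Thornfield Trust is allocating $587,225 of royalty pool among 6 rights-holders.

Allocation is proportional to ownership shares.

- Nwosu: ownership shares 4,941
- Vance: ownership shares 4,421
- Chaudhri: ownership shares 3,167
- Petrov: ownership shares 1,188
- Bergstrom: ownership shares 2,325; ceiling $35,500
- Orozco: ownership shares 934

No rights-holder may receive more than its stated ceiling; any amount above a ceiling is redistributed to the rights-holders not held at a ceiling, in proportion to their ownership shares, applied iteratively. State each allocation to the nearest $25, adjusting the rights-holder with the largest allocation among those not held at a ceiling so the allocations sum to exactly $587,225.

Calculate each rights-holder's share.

Nwosu: $186,075 · Vance: $166,475 · Chaudhri: $119,250 · Petrov: $44,750 · Bergstrom: $35,500 · Orozco: $35,175

Combined ownership shares = 16,976.
Proportional shares (ignoring caps): Nwosu 170,916.51; Vance 152,928.94; Chaudhri 109,551.22; Petrov 41,094.68; Bergstrom 80,425.20; Orozco 32,308.44.
Held at cap: Bergstrom ($35,500); remaining pool $551,725 reallocated over remaining ownership shares 14,651.
Shares after redistribution: Nwosu 186,067.38 → $186,075; Vance 166,485.31 → $166,475; Chaudhri 119,262.38 → $119,250; Petrov 44,737.51 → $44,750; Orozco 35,172.42 → $35,175.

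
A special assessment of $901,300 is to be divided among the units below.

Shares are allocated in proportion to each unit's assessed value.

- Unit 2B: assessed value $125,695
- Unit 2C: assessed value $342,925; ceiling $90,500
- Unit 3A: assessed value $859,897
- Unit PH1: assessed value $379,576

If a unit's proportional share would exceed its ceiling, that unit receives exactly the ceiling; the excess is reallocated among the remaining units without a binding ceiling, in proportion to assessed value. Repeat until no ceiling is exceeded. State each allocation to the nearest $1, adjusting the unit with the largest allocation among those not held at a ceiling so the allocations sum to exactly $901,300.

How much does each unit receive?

Combined assessed value = 1,708,093.
Pro-rata shares before constraints: Unit 2B 66,324.79; Unit 2C 180,949.34; Unit 3A 453,737.10; Unit PH1 200,288.77.
Capped: Unit 2C ($90,500); remaining pool $810,800 reallocated over remaining assessed value 1,365,168.
Remaining shares: Unit 2B 74,652.72 → $74,653; Unit 3A 510,709.66 → $510,710; Unit PH1 225,437.62 → $225,438.
Rounding difference −$1 applied to Unit 3A → $510,709.

Unit 2B: $74,653; Unit 2C: $90,500; Unit 3A: $510,709; Unit PH1: $225,438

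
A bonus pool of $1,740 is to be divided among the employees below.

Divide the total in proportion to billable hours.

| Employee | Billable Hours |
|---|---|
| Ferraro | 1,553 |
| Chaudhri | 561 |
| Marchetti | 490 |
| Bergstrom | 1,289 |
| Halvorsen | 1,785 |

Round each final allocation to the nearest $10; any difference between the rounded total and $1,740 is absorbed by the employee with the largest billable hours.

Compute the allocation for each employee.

Sum of billable hours: 1,553 + 561 + 490 + 1,289 + 1,785 = 5,678.
Raw shares: Ferraro 475.91; Chaudhri 171.92; Marchetti 150.16; Bergstrom 395.01; Halvorsen 547.01.
At nearest $10: Ferraro $480; Chaudhri $170; Marchetti $150; Bergstrom $400; Halvorsen $550. Sum = $1,750.
Difference $1,740 − $1,750 = −$10 applied to largest billable hours (Halvorsen): Halvorsen becomes $540.

Ferraro: $480 | Chaudhri: $170 | Marchetti: $150 | Bergstrom: $400 | Halvorsen: $540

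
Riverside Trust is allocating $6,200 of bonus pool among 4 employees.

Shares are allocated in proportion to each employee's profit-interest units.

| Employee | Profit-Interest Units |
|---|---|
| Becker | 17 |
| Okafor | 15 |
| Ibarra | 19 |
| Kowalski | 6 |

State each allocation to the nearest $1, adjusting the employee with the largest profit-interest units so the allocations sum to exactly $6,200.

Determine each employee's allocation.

Profit-interest units total: 57.
Proportional shares: Becker 17/57 × $6,200 = 1,849.12; Okafor 15/57 × $6,200 = 1,631.58; Ibarra 19/57 × $6,200 = 2,066.67; Kowalski 6/57 × $6,200 = 652.63.
After rounding ($1): Becker $1,849; Okafor $1,632; Ibarra $2,067; Kowalski $653. Sum = $6,201.
Difference $6,200 − $6,201 = −$1 applied to largest profit-interest units (Ibarra): Ibarra becomes $2,066.

Becker: $1,849 · Okafor: $1,632 · Ibarra: $2,066 · Kowalski: $653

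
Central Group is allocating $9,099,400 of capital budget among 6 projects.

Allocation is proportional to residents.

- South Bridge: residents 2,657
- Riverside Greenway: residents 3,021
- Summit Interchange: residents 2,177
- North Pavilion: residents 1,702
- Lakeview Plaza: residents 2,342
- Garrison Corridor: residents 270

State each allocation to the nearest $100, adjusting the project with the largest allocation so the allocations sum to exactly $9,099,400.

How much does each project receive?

South Bridge: $1,986,800 · Riverside Greenway: $2,258,900 · Summit Interchange: $1,627,900 · North Pavilion: $1,272,700 · Lakeview Plaza: $1,751,200 · Garrison Corridor: $201,900

Residents total: 12,169.
Raw shares: South Bridge 2,657/12,169 × $9,099,400 = 1,986,778.35; Riverside Greenway 3,021/12,169 × $9,099,400 = 2,258,960.26; Summit Interchange 2,177/12,169 × $9,099,400 = 1,627,857.16; North Pavilion 1,702/12,169 × $9,099,400 = 1,272,674.73; Lakeview Plaza 2,342/12,169 × $9,099,400 = 1,751,236.32; Garrison Corridor 270/12,169 × $9,099,400 = 201,893.17.
At nearest $100: South Bridge $1,986,800; Riverside Greenway $2,259,000; Summit Interchange $1,627,900; North Pavilion $1,272,700; Lakeview Plaza $1,751,200; Garrison Corridor $201,900. Sum = $9,099,500.
Difference $9,099,400 − $9,099,500 = −$100 applied to largest allocation (Riverside Greenway): Riverside Greenway becomes $2,258,900.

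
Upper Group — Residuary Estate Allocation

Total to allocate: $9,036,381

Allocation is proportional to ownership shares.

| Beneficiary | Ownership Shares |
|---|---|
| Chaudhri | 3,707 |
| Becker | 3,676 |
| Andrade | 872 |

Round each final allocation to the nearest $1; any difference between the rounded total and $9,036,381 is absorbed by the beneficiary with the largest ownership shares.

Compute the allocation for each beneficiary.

Chaudhri: $4,057,887 | Becker: $4,023,954 | Andrade: $954,540

Total ownership shares = 8,255.
Raw shares: Chaudhri 3,707/8,255 × $9,036,381 = 4,057,887.87; Becker 3,676/8,255 × $9,036,381 = 4,023,953.55; Andrade 872/8,255 × $9,036,381 = 954,539.58.
After rounding ($1): Chaudhri $4,057,888; Becker $4,023,954; Andrade $954,540. Sum = $9,036,382.
Difference $9,036,381 − $9,036,382 = −$1 applied to largest ownership shares (Chaudhri): Chaudhri becomes $4,057,887.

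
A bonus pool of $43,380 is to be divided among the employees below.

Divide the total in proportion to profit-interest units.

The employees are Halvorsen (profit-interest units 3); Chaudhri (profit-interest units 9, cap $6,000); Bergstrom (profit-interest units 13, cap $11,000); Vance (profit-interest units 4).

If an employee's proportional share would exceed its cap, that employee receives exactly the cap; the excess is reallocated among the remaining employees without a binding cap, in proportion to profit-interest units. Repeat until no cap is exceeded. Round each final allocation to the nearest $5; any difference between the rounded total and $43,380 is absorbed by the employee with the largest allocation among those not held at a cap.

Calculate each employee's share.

Profit-interest units total: 29.
Pro-rata shares before constraints: Halvorsen 4,487.59; Chaudhri 13,462.76; Bergstrom 19,446.21; Vance 5,983.45.
Capped: Chaudhri ($6,000), Bergstrom ($11,000); residual $26,380 reallocated over remaining profit-interest units 7.
Redistributed shares: Halvorsen 11,305.71 → $11,305; Vance 15,074.29 → $15,075.

Halvorsen: $11,305 · Chaudhri: $6,000 · Bergstrom: $11,000 · Vance: $15,075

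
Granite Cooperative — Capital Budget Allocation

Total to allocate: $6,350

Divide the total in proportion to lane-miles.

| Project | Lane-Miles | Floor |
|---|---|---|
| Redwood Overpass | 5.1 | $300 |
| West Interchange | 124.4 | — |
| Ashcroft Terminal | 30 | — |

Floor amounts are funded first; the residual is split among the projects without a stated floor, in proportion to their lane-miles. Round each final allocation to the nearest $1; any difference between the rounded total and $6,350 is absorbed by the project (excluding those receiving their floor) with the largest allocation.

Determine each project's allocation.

Redwood Overpass: $300 | West Interchange: $4,874 | Ashcroft Terminal: $1,176

Fund the minimums — Redwood Overpass $300. Balance $6,050.
Balance split over remaining lane-miles 154.4: West Interchange 4,874.48 → $4,874; Ashcroft Terminal 1,175.52 → $1,176.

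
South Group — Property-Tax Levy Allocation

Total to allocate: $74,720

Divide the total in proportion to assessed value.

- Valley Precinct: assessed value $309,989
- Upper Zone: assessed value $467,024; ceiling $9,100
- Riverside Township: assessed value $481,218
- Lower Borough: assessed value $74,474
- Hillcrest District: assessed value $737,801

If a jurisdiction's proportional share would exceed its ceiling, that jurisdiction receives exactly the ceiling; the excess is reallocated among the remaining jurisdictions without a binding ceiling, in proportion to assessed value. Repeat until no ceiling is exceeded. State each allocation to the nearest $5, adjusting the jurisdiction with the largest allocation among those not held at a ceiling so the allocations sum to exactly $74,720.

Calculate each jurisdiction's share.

Sum of assessed value: 2,070,506.
Pro-rata shares before constraints: Valley Precinct 11,186.82; Upper Zone 16,853.87; Riverside Township 17,366.10; Lower Borough 2,687.60; Hillcrest District 26,625.61.
Held at cap: Upper Zone ($9,100); remaining pool $65,620 reallocated over remaining assessed value 1,603,482.
Redistributed shares: Valley Precinct 12,685.82 → $12,685; Riverside Township 19,693.10 → $19,695; Lower Borough 3,047.73 → $3,050; Hillcrest District 30,193.36 → $30,195.
Rounding difference −$5 applied to Hillcrest District → $30,190.

Valley Precinct: $12,685; Upper Zone: $9,100; Riverside Township: $19,695; Lower Borough: $3,050; Hillcrest District: $30,190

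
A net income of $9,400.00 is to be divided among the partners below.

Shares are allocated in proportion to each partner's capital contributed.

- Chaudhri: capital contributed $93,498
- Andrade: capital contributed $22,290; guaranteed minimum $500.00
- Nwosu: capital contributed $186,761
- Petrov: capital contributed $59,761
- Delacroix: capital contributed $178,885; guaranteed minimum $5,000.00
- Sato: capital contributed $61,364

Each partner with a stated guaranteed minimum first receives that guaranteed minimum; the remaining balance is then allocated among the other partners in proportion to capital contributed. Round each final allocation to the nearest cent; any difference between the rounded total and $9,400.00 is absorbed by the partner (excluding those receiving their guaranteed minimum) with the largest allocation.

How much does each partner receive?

Chaudhri: $908.46; Andrade: $500.00; Nwosu: $1,814.64; Petrov: $580.66; Delacroix: $5,000.00; Sato: $596.24

Fund the minimums — Andrade $500.00; Delacroix $5,000.00. Remaining pool $3,900.00.
Remaining pool split over remaining capital contributed 401,384: Chaudhri 908.4622 → $908.46; Nwosu 1,814.6411 → $1,814.64; Petrov 580.6607 → $580.66; Sato 596.2360 → $596.24.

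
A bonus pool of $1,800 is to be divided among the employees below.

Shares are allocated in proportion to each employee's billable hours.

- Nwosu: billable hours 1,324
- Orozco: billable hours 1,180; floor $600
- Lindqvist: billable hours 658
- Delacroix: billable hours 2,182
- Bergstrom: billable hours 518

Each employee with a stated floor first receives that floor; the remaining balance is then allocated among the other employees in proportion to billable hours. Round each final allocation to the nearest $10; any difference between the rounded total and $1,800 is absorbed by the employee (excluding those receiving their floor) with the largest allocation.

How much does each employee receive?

Nwosu: $340 · Orozco: $600 · Lindqvist: $170 · Delacroix: $560 · Bergstrom: $130

Minimums first: Orozco $600. Residual $1,200.
Residual split over remaining billable hours 4,682: Nwosu 339.34 → $340; Lindqvist 168.65 → $170; Delacroix 559.25 → $560; Bergstrom 132.76 → $130.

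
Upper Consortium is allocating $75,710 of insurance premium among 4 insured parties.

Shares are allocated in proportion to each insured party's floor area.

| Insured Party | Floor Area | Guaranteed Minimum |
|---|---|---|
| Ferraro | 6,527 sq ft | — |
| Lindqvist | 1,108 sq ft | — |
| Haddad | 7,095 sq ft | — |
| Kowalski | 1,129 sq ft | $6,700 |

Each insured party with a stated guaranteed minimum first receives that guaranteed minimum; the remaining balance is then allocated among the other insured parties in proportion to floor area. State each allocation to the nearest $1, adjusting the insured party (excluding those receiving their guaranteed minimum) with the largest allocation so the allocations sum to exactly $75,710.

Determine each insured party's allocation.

Fund the minimums — Kowalski $6,700. Remaining pool $69,010.
Remaining pool split over remaining floor area 14,730: Ferraro 30,578.97 → $30,579; Lindqvist 5,190.98 → $5,191; Haddad 33,240.05 → $33,240.

Ferraro: $30,579; Lindqvist: $5,191; Haddad: $33,240; Kowalski: $6,700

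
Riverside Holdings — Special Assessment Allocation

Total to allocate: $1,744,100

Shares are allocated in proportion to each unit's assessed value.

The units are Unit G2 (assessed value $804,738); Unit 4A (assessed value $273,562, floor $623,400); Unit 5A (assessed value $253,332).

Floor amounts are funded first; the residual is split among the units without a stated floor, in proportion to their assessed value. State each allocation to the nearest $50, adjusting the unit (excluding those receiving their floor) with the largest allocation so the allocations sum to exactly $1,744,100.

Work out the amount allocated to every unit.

Fund the minimums — Unit 4A $623,400. Balance $1,120,700.
Balance split over remaining assessed value 1,058,070: Unit G2 852,372.60 → $852,350; Unit 5A 268,327.40 → $268,350.

Unit G2: $852,350 | Unit 4A: $623,400 | Unit 5A: $268,350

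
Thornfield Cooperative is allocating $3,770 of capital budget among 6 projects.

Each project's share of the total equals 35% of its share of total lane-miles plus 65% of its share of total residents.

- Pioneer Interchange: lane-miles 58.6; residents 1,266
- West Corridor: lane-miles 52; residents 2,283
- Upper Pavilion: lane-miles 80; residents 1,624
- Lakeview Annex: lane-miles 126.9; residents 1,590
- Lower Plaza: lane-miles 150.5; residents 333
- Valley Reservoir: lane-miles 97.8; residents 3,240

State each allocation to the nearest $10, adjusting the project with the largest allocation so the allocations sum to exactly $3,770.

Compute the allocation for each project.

Lane-miles total 565.8; residents total 10,336.
Combined weights (35% lane-miles + 65% residents): Pioneer Interchange 0.1159; West Corridor 0.1757; Upper Pavilion 0.1516; Lakeview Annex 0.1785; Lower Plaza 0.1140; Valley Reservoir 0.2643.
Pro-rata amounts: Pioneer Interchange 436.81; West Corridor 662.53; Upper Pavilion 571.59; Lakeview Annex 672.91; Lower Plaza 429.93; Valley Reservoir 996.23.
Rounded to nearest $10: Pioneer Interchange $440; West Corridor $660; Upper Pavilion $570; Lakeview Annex $670; Lower Plaza $430; Valley Reservoir $1,000. Sum = $3,770.
Sum already equals the total — no adjustment.

Pioneer Interchange: $440; West Corridor: $660; Upper Pavilion: $570; Lakeview Annex: $670; Lower Plaza: $430; Valley Reservoir: $1,000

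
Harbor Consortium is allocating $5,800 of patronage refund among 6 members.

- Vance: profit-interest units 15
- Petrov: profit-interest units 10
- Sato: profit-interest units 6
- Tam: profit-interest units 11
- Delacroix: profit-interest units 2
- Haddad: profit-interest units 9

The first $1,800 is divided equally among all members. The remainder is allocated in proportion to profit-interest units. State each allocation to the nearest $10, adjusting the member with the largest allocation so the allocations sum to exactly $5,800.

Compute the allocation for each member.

Equal tier: $1,800 ÷ 6 = $300 apiece.
Remainder $4,000 by profit-interest units (total 53): Vance 1,132.08 → $1,130; Petrov 754.72 → $750; Sato 452.83 → $450; Tam 830.19 → $830; Delacroix 150.94 → $150; Haddad 679.25 → $680.
Rounding difference +$10 on remainder applied to Vance.
Totals: Vance $300 + $1,140 = $1,440; Petrov $300 + $750 = $1,050; Sato $300 + $450 = $750; Tam $300 + $830 = $1,130; Delacroix $300 + $150 = $450; Haddad $300 + $680 = $980.

Vance: $1,440 · Petrov: $1,050 · Sato: $750 · Tam: $1,130 · Delacroix: $450 · Haddad: $980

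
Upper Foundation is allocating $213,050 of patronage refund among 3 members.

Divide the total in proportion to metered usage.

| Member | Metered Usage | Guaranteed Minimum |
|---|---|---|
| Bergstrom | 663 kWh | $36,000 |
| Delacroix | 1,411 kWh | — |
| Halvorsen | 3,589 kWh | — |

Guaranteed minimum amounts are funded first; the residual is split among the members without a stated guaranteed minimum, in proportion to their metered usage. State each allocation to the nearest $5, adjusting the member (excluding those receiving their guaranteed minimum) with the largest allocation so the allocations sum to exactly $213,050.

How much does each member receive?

Bergstrom: $36,000 | Delacroix: $49,965 | Halvorsen: $127,085

Guaranteed amounts: Bergstrom $36,000. Remaining pool $177,050.
Remaining pool split over remaining metered usage 5,000: Delacroix 49,963.51 → $49,965; Halvorsen 127,086.49 → $127,085.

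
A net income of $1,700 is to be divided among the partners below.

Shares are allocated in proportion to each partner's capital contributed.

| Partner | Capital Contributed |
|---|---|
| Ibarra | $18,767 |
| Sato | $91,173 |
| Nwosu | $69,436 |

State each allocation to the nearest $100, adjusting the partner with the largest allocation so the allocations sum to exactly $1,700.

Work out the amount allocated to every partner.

Sum of capital contributed: 179,376.
Pro-rata amounts: Ibarra 18,767/179,376 × $1,700 = 177.86; Sato 91,173/179,376 × $1,700 = 864.07; Nwosu 69,436/179,376 × $1,700 = 658.07.
After rounding ($100): Ibarra $200; Sato $900; Nwosu $700. Sum = $1,800.
Difference $1,700 − $1,800 = −$100 applied to largest allocation (Sato): Sato becomes $800.

Ibarra: $200 · Sato: $800 · Nwosu: $700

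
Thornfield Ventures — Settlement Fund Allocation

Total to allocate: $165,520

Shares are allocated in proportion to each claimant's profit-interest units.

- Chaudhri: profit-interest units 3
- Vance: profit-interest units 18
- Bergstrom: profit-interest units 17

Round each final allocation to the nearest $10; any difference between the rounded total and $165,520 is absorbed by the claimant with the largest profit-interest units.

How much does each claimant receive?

Profit-interest units total: 3 + 18 + 17 = 38.
Proportional shares: Chaudhri 13,067.37; Vance 78,404.21; Bergstrom 74,048.42.
After rounding ($10): Chaudhri $13,070; Vance $78,400; Bergstrom $74,050. Sum = $165,520.
No rounding difference to absorb.

Chaudhri: $13,070 · Vance: $78,400 · Bergstrom: $74,050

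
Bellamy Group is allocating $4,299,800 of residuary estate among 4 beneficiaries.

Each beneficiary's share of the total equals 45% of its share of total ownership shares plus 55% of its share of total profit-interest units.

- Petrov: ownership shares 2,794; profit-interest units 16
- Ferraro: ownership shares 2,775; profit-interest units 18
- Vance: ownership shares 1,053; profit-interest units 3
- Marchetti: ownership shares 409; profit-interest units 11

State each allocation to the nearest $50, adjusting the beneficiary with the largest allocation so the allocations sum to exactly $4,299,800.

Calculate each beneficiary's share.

Totals — ownership shares 7,031, profit-interest units 48.
Blended shares (45% ownership shares + 55% profit-interest units): Petrov 0.3622; Ferraro 0.3839; Vance 0.1018; Marchetti 0.1522.
Proportional shares: Petrov 1,557,197.04; Ferraro 1,650,505.38; Vance 437,588.05; Marchetti 654,509.53.
After rounding ($50): Petrov $1,557,200; Ferraro $1,650,500; Vance $437,600; Marchetti $654,500. Sum = $4,299,800.
Rounded total matches; no reconciliation needed.

Petrov: $1,557,200; Ferraro: $1,650,500; Vance: $437,600; Marchetti: $654,500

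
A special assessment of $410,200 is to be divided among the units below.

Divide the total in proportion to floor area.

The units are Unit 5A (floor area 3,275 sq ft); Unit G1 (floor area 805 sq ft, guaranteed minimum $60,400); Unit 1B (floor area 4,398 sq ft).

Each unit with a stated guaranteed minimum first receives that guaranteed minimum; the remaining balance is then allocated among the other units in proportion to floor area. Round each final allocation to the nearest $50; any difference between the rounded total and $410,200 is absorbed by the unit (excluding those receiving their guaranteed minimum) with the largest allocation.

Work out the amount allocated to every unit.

Guaranteed amounts: Unit G1 $60,400. Balance $349,800.
Balance split over remaining floor area 7,673: Unit 5A 149,302.10 → $149,300; Unit 1B 200,497.90 → $200,500.

Unit 5A: $149,300 · Unit G1: $60,400 · Unit 1B: $200,500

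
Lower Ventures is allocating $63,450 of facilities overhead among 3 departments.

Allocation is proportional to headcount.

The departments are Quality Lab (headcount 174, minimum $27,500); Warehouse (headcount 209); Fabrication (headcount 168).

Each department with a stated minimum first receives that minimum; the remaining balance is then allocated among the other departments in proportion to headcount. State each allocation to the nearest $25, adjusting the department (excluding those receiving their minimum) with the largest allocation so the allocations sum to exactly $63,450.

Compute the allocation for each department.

Guaranteed amounts: Quality Lab $27,500. Balance $35,950.
Balance split over remaining headcount 377: Warehouse 19,929.84 → $19,925; Fabrication 16,020.16 → $16,025.

Quality Lab: $27,500 | Warehouse: $19,925 | Fabrication: $16,025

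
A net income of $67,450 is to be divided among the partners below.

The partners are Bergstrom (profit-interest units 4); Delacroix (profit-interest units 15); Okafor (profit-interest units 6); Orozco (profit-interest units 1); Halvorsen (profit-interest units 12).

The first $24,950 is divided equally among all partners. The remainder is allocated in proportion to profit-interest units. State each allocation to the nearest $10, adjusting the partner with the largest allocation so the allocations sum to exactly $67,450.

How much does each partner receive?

Bergstrom: $9,460 | Delacroix: $21,770 | Okafor: $11,700 | Orozco: $6,110 | Halvorsen: $18,410

Equal tier: $24,950 ÷ 5 = $4,990 apiece.
Remainder $42,500 by profit-interest units (total 38): Bergstrom 4,473.68 → $4,470; Delacroix 16,776.32 → $16,780; Okafor 6,710.53 → $6,710; Orozco 1,118.42 → $1,120; Halvorsen 13,421.05 → $13,420.
Totals: Bergstrom $4,990 + $4,470 = $9,460; Delacroix $4,990 + $16,780 = $21,770; Okafor $4,990 + $6,710 = $11,700; Orozco $4,990 + $1,120 = $6,110; Halvorsen $4,990 + $13,420 = $18,410.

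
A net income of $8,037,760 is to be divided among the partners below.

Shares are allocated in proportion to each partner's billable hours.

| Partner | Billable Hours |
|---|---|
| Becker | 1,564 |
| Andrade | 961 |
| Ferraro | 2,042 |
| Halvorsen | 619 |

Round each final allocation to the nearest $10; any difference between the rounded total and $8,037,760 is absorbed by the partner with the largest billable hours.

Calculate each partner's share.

Becker: $2,424,040 | Andrade: $1,489,450 | Ferraro: $3,164,880 | Halvorsen: $959,390

Combined billable hours = 5,186.
Raw shares: Becker 1,564/5,186 × $8,037,760 = 2,424,037.15; Andrade 961/5,186 × $8,037,760 = 1,489,449.93; Ferraro 2,042/5,186 × $8,037,760 = 3,164,887.37; Halvorsen 619/5,186 × $8,037,760 = 959,385.55.
After rounding ($10): Becker $2,424,040; Andrade $1,489,450; Ferraro $3,164,890; Halvorsen $959,390. Sum = $8,037,770.
Difference $8,037,760 − $8,037,770 = −$10 applied to largest billable hours (Ferraro): Ferraro becomes $3,164,880.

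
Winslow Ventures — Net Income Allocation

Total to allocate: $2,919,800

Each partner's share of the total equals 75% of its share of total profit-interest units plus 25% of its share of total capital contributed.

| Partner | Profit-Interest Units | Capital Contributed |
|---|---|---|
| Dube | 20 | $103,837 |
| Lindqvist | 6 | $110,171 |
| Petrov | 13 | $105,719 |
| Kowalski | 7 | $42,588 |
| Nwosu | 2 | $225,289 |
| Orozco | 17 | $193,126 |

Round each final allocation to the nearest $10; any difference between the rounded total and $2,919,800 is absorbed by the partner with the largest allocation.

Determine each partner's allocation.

Dube: $770,880 | Lindqvist: $305,150 | Petrov: $536,810 | Kowalski: $275,650 | Nwosu: $278,020 | Orozco: $753,290

Profit-interest units total 65; capital contributed total 780,730.
Combined weights (75% profit-interest units + 25% capital contributed): Dube 0.2640; Lindqvist 0.1045; Petrov 0.1839; Kowalski 0.0944; Nwosu 0.0952; Orozco 0.2580.
Unrounded shares: Dube 770,883.27; Lindqvist 305,145.29; Petrov 536,812.86; Kowalski 275,648.00; Nwosu 278,015.82; Orozco 753,294.76.
Rounded to nearest $10: Dube $770,880; Lindqvist $305,150; Petrov $536,810; Kowalski $275,650; Nwosu $278,020; Orozco $753,290. Sum = $2,919,800.
No rounding difference to absorb.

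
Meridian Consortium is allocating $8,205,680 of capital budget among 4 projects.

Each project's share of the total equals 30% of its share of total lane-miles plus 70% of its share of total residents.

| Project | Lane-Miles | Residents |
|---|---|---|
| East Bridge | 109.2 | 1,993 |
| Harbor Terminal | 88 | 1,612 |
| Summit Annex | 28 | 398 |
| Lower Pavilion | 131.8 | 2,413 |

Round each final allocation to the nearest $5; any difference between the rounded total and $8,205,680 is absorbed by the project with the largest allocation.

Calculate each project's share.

East Bridge: $2,537,240 · Harbor Terminal: $2,049,965 · Summit Annex: $549,390 · Lower Pavilion: $3,069,085

Lane-miles total 357; residents total 6,416.
Composite weights (30% lane-miles + 70% residents): East Bridge 0.3092; Harbor Terminal 0.2498; Summit Annex 0.0670; Lower Pavilion 0.3740.
Unrounded shares: East Bridge 2,537,241.21; Harbor Terminal 2,049,962.65; Summit Annex 549,387.55; Lower Pavilion 3,069,088.58.
After rounding ($5): East Bridge $2,537,240; Harbor Terminal $2,049,965; Summit Annex $549,390; Lower Pavilion $3,069,090. Sum = $8,205,685.
Difference $8,205,680 − $8,205,685 = −$5 applied to largest allocation (Lower Pavilion): Lower Pavilion becomes $3,069,085.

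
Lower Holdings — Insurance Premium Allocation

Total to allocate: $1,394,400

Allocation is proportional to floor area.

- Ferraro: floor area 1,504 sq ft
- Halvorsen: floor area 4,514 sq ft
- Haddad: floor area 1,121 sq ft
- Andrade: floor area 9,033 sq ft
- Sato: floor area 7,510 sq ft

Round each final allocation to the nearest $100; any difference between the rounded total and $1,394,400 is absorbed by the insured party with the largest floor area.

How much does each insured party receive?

Ferraro: $88,600 · Halvorsen: $265,800 · Haddad: $66,000 · Andrade: $531,800 · Sato: $442,200

Combined floor area = 1,504 + 4,514 + 1,121 + 9,033 + 7,510 = 23,682.
Proportional shares: Ferraro 88,555.76; Halvorsen 265,785.05; Haddad 66,004.66; Andrade 531,864.50; Sato 442,190.02.
At nearest $100: Ferraro $88,600; Halvorsen $265,800; Haddad $66,000; Andrade $531,900; Sato $442,200. Sum = $1,394,500.
Difference $1,394,400 − $1,394,500 = −$100 applied to largest floor area (Andrade): Andrade becomes $531,800.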